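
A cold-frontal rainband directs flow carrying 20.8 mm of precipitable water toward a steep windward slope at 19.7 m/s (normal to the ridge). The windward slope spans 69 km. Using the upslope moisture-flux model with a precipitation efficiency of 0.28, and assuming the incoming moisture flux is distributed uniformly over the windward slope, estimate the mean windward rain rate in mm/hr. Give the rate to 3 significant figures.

R ≈ 5.99 mm/hr

Incoming column moisture flux per unit ridge length: F = V × PW = 19.7 × 20.8 = 409.76 mm·m/s.
Spread over the 69 km slope with efficiency ε = 0.28: R = ε·F/W = 0.28 × 409.76 / 69000 m = 1.663e-03 mm/s.
R = 1.663e-03 × 3600 = 5.99 mm/hr.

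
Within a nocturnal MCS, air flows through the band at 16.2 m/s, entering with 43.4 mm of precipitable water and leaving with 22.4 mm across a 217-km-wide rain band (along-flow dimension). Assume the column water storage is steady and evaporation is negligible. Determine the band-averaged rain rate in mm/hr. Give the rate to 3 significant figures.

R ≈ 5.64 mm/hr

Column moisture flux per unit crosswind length is F = V × PW.
Inflow: F_in = 16.2 × 43.4 = 703.08 mm·m/s
Outflow: F_out = 16.2 × 22.4 = 362.88 mm·m/s
Steady-state rate R = (F_in − F_out)/L = (703.08 − 362.88) / 217000 m = 1.568e-03 mm/s.
R = 1.568e-03 × 3600 = 5.64 mm/hr.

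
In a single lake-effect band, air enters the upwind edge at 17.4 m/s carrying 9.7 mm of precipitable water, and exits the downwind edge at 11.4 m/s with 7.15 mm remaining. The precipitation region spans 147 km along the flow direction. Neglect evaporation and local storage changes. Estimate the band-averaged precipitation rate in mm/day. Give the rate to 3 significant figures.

Column moisture flux per unit crosswind length is F = V × PW.
Inflow: F_in = 17.4 × 9.7 = 168.78 mm·m/s
Outflow: F_out = 11.4 × 7.15 = 81.51 mm·m/s
Steady-state rate R = (F_in − F_out)/L = (168.78 − 81.51) / 147000 m = 5.937e-04 mm/s.
R = 5.937e-04 × 3600 × 24 = 51.3 mm/day.

R ≈ 51.3 mm/day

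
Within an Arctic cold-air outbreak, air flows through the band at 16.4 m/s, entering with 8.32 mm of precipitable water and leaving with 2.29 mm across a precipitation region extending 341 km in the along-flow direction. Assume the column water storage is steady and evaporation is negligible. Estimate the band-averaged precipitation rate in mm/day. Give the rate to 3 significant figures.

Column moisture flux per unit crosswind length is F = V × PW.
Inflow: F_in = 16.4 × 8.32 = 136.448 mm·m/s
Outflow: F_out = 16.4 × 2.29 = 37.556 mm·m/s
Steady-state rate R = (F_in − F_out)/L = (136.448 − 37.556) / 341000 m = 2.900e-04 mm/s.
R = 2.900e-04 × 3600 × 24 = 25.1 mm/day.

R ≈ 25.1 mm/day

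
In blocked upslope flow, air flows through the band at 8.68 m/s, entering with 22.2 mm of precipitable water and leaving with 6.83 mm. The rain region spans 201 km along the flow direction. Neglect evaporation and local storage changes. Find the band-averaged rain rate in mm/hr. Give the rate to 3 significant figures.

R ≈ 2.39 mm/hr

Column moisture flux per unit crosswind length is F = V × PW.
Inflow: F_in = 8.68 × 22.2 = 192.696 mm·m/s
Outflow: F_out = 8.68 × 6.83 = 59.2844 mm·m/s
Steady-state rate R = (F_in − F_out)/L = (192.696 − 59.2844) / 201000 m = 6.637e-04 mm/s.
R = 6.637e-04 × 3600 = 2.39 mm/hr.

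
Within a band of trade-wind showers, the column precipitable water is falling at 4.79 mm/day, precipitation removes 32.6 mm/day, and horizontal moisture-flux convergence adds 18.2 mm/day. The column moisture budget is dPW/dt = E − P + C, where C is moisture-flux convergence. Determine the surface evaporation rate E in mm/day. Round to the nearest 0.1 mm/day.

E ≈ 9.6 mm/day

dPW/dt = -4.79 mm/day.
E = dPW/dt + P − C = (-4.79) + 32.6 − (18.2) = 9.6 mm/day.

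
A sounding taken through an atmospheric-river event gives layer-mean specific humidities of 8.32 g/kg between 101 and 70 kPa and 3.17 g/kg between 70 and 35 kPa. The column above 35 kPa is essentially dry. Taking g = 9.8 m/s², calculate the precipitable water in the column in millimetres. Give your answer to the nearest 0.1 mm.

Precipitable water is the column-integrated vapour mass per unit area: PW = (1/g) Σ q̄ Δp, with q in kg/kg and Δp in Pa (1 kg/m² of water = 1 mm).
Layer 101–70 kPa: Δp = 310 hPa = 31000 Pa, q̄ = 0.00832 kg/kg → 0.00832 × 31000 / 9.8 = 26.32 mm
Layer 70–35 kPa: Δp = 350 hPa = 35000 Pa, q̄ = 0.00317 kg/kg → 0.00317 × 35000 / 9.8 = 11.32 mm
PW = 26.32 + 11.32 = 37.64 ≈ 37.6 mm.

PW ≈ 37.6 mm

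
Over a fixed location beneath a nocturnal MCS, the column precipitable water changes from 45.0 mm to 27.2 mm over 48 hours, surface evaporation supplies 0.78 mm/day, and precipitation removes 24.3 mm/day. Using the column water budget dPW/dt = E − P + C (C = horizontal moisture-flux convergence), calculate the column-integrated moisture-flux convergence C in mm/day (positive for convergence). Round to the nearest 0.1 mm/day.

dPW/dt = (27.2 − 45.0) mm / (48/24 day) = -8.900 mm/day.
C = dPW/dt − E + P = (-8.900) − 0.78 + 24.3 = 14.6 mm/day.

C ≈ 14.6 mm/day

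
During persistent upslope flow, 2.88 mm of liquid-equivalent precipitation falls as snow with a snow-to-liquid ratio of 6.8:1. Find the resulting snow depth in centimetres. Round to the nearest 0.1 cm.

snow depth ≈ 2.0 cm

Snow depth = liquid × ratio = 2.88 mm × 6.8 = 19.584 mm = 2.0 cm.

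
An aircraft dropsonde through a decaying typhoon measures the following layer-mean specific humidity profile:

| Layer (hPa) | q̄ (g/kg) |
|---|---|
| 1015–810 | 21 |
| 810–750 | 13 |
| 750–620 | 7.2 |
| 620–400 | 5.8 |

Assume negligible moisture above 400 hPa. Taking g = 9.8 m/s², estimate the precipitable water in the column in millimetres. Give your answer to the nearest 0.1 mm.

PW ≈ 74.5 mm

Precipitable water is the column-integrated vapour mass per unit area: PW = (1/g) Σ q̄ Δp, with q in kg/kg and Δp in Pa (1 kg/m² of water = 1 mm).
Layer 1015–810 hPa: Δp = 205 hPa = 20500 Pa, q̄ = 0.021 kg/kg → 0.021 × 20500 / 9.8 = 43.93 mm
Layer 810–750 hPa: Δp = 60 hPa = 6000 Pa, q̄ = 0.013 kg/kg → 0.013 × 6000 / 9.8 = 7.96 mm
Layer 750–620 hPa: Δp = 130 hPa = 13000 Pa, q̄ = 0.0072 kg/kg → 0.0072 × 13000 / 9.8 = 9.55 mm
Layer 620–400 hPa: Δp = 220 hPa = 22000 Pa, q̄ = 0.0058 kg/kg → 0.0058 × 22000 / 9.8 = 13.02 mm
PW = 43.93 + 7.96 + 9.55 + 13.02 = 74.46 ≈ 74.5 mm.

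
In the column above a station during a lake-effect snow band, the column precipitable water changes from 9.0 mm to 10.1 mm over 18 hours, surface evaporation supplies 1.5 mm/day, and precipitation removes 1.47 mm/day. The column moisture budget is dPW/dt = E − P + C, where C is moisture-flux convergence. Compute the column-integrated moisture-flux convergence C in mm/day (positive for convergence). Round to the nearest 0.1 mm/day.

C ≈ 1.4 mm/day

dPW/dt = (10.1 − 9.0) mm / (18/24 day) = +1.467 mm/day.
C = dPW/dt − E + P = (+1.467) − 1.5 + 1.47 = 1.4 mm/day.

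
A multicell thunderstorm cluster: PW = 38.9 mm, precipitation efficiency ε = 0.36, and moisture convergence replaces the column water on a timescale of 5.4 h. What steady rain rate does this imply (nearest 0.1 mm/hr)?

R ≈ 2.6 mm/hr

Each overturning extracts ε × PW = 0.36 × 38.9 = 14.004 mm.
Rate = ε·PW / τ = 14.004 / 5.4 h = 2.6 mm/hr.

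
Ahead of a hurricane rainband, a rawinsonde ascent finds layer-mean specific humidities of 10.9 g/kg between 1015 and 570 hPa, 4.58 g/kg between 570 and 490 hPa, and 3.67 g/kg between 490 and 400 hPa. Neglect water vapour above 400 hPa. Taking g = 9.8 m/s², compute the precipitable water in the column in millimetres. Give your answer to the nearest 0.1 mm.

Precipitable water is the column-integrated vapour mass per unit area: PW = (1/g) Σ q̄ Δp, with q in kg/kg and Δp in Pa (1 kg/m² of water = 1 mm).
Layer 1015–570 hPa: Δp = 445 hPa = 44500 Pa, q̄ = 0.0109 kg/kg → 0.0109 × 44500 / 9.8 = 49.49 mm
Layer 570–490 hPa: Δp = 80 hPa = 8000 Pa, q̄ = 0.00458 kg/kg → 0.00458 × 8000 / 9.8 = 3.74 mm
Layer 490–400 hPa: Δp = 90 hPa = 9000 Pa, q̄ = 0.00367 kg/kg → 0.00367 × 9000 / 9.8 = 3.37 mm
PW = 49.49 + 3.74 + 3.37 = 56.60 ≈ 56.6 mm.

PW ≈ 56.6 mm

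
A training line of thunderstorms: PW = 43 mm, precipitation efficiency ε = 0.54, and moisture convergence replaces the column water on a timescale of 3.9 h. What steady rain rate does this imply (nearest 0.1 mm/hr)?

Each overturning extracts ε × PW = 0.54 × 43 = 23.22 mm.
Rate = ε·PW / τ = 23.22 / 3.9 h = 6.0 mm/hr.

R ≈ 6.0 mm/hr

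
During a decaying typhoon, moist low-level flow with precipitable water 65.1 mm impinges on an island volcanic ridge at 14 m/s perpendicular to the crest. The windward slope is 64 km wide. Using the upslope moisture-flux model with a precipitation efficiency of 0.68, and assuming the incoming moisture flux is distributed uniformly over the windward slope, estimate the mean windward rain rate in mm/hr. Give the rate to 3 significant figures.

R ≈ 34.9 mm/hr

Incoming column moisture flux per unit ridge length: F = V × PW = 14 × 65.1 = 911.4 mm·m/s.
Spread over the 64 km slope with efficiency ε = 0.68: R = ε·F/W = 0.68 × 911.4 / 64000 m = 9.684e-03 mm/s.
R = 9.684e-03 × 3600 = 34.9 mm/hr.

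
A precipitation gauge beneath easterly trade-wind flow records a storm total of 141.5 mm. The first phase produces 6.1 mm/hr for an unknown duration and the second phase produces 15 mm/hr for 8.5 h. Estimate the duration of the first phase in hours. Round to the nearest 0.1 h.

duration ≈ 2.3 h

Known phases: 15 × 8.5 = 127.5 mm.
Remaining depth = 141.5 − 127.5 = 14 mm.
Duration = 14 / 6.1 = 2.3 h.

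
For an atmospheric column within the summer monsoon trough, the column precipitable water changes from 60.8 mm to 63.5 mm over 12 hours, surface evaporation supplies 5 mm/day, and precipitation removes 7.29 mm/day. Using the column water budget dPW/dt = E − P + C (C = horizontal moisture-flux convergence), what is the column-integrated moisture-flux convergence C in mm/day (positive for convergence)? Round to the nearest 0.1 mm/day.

C ≈ 7.7 mm/day

dPW/dt = (63.5 − 60.8) mm / (12/24 day) = +5.400 mm/day.
C = dPW/dt − E + P = (+5.400) − 5 + 7.29 = 7.7 mm/day.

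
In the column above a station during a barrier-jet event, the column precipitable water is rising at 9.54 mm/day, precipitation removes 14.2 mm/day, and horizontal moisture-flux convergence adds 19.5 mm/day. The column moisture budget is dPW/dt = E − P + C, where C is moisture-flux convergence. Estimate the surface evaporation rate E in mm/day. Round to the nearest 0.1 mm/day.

dPW/dt = +9.54 mm/day.
E = dPW/dt + P − C = (+9.54) + 14.2 − (19.5) = 4.2 mm/day.

E ≈ 4.2 mm/day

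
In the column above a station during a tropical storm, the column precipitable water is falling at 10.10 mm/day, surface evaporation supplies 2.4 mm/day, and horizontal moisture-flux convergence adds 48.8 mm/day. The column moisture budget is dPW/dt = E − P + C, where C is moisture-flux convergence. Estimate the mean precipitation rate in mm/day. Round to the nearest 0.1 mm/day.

P ≈ 61.3 mm/day

dPW/dt = -10.10 mm/day.
P = E + C − dPW/dt = 2.4 + (48.8) − (-10.10) = 61.3 mm/day.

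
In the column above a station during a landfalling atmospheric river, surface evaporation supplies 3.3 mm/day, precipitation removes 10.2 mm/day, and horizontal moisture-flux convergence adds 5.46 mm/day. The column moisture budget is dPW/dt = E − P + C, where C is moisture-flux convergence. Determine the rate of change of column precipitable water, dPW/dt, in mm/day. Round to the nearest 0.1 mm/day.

dPW/dt ≈ -1.4 mm/day

dPW/dt = E − P + C = 3.3 − 10.2 + (5.46) = -1.4 mm/day.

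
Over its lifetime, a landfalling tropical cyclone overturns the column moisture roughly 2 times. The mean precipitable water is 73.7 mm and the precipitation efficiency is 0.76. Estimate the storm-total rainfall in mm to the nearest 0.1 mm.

Each cycle deposits ε × PW = 0.76 × 73.7 = 56.012 mm.
Over 2 cycles: 2 × 56.012 = 112.0 mm.

rainfall ≈ 112.0 mm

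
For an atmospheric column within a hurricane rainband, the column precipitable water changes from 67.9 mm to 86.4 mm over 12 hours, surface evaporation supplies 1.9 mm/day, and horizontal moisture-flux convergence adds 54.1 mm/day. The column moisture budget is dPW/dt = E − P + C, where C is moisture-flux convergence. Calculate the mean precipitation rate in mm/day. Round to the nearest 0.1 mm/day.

dPW/dt = (86.4 − 67.9) mm / (12/24 day) = +37.000 mm/day.
P = E + C − dPW/dt = 1.9 + (54.1) − (+37.000) = 19.0 mm/day.

P ≈ 19.0 mm/day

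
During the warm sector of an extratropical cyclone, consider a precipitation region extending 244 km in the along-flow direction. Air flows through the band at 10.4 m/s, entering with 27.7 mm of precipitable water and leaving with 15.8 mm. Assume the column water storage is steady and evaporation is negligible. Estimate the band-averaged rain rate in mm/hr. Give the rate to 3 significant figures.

R ≈ 1.83 mm/hr

Column moisture flux per unit crosswind length is F = V × PW.
Inflow: F_in = 10.4 × 27.7 = 288.08 mm·m/s
Outflow: F_out = 10.4 × 15.8 = 164.32 mm·m/s
Steady-state rate R = (F_in − F_out)/L = (288.08 − 164.32) / 244000 m = 5.072e-04 mm/s.
R = 5.072e-04 × 3600 = 1.83 mm/hr.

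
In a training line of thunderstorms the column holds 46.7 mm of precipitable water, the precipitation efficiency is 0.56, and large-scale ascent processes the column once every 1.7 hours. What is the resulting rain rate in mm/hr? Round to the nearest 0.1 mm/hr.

Each overturning extracts ε × PW = 0.56 × 46.7 = 26.152 mm.
Rate = ε·PW / τ = 26.152 / 1.7 h = 15.4 mm/hr.

R ≈ 15.4 mm/hr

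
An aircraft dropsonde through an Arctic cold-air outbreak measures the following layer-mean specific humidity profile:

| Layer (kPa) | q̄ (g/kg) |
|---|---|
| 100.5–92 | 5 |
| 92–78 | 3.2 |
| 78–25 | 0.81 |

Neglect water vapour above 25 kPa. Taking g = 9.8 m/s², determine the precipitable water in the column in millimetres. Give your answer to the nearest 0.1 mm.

PW ≈ 13.3 mm

Precipitable water is the column-integrated vapour mass per unit area: PW = (1/g) Σ q̄ Δp, with q in kg/kg and Δp in Pa (1 kg/m² of water = 1 mm).
Layer 100.5–92 kPa: Δp = 85 hPa = 8500 Pa, q̄ = 0.005 kg/kg → 0.005 × 8500 / 9.8 = 4.34 mm
Layer 92–78 kPa: Δp = 140 hPa = 14000 Pa, q̄ = 0.0032 kg/kg → 0.0032 × 14000 / 9.8 = 4.57 mm
Layer 78–25 kPa: Δp = 530 hPa = 53000 Pa, q̄ = 0.00081 kg/kg → 0.00081 × 53000 / 9.8 = 4.38 mm
PW = 4.34 + 4.57 + 4.38 = 13.29 ≈ 13.3 mm.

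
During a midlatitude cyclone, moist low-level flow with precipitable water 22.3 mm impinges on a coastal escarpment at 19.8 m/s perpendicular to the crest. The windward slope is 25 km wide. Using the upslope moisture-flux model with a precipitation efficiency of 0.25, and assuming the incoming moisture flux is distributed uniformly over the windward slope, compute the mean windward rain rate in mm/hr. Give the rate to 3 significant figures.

Incoming column moisture flux per unit ridge length: F = V × PW = 19.8 × 22.3 = 441.54 mm·m/s.
Spread over the 25 km slope with efficiency ε = 0.25: R = ε·F/W = 0.25 × 441.54 / 25000 m = 4.415e-03 mm/s.
R = 4.415e-03 × 3600 = 15.9 mm/hr.

R ≈ 15.9 mm/hr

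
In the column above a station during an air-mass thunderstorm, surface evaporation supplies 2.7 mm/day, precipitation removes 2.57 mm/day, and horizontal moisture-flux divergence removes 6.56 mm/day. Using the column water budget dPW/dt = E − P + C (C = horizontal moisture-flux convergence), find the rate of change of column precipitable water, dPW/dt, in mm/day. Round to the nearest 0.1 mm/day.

dPW/dt = E − P + C = 2.7 − 2.57 + (-6.56) = -6.4 mm/day.

dPW/dt ≈ -6.4 mm/day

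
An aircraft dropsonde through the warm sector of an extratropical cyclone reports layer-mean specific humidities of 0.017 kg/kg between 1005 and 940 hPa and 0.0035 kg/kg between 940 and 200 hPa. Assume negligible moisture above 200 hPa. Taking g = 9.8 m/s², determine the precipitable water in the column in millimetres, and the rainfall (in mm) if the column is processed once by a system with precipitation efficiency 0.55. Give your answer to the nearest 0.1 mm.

Precipitable water is the column-integrated vapour mass per unit area: PW = (1/g) Σ q̄ Δp, with q in kg/kg and Δp in Pa (1 kg/m² of water = 1 mm).
Layer 1005–940 hPa: Δp = 65 hPa = 6500 Pa, q̄ = 0.017 kg/kg → 0.017 × 6500 / 9.8 = 11.28 mm
Layer 940–200 hPa: Δp = 740 hPa = 74000 Pa, q̄ = 0.0035 kg/kg → 0.0035 × 74000 / 9.8 = 26.43 mm
PW = 11.28 + 26.43 = 37.71 ≈ 37.7 mm.
Rainfall = ε × PW = 0.55 × 37.7 = 20.7 mm.

PW ≈ 37.7 mm; rainfall ≈ 20.7 mm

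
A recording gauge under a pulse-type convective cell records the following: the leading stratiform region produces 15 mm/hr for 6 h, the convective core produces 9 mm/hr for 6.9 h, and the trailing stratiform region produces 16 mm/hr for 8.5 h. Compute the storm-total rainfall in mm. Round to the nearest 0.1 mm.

Total = Σ Rᵢ Δtᵢ = 15 × 6 + 9 × 6.9 + 16 × 8.5
      = 90 + 62.1 + 136 = 288.1 mm.

total ≈ 288.1 mm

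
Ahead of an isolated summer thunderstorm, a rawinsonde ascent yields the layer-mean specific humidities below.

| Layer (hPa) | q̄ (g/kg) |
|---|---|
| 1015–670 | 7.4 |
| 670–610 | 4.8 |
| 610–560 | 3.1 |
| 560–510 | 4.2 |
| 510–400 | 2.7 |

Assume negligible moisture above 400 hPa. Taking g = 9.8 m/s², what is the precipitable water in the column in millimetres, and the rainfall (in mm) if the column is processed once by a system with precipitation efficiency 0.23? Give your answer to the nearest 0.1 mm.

PW ≈ 35.7 mm; rainfall ≈ 8.2 mm

Precipitable water is the column-integrated vapour mass per unit area: PW = (1/g) Σ q̄ Δp, with q in kg/kg and Δp in Pa (1 kg/m² of water = 1 mm).
Layer 1015–670 hPa: Δp = 345 hPa = 34500 Pa, q̄ = 0.0074 kg/kg → 0.0074 × 34500 / 9.8 = 26.05 mm
Layer 670–610 hPa: Δp = 60 hPa = 6000 Pa, q̄ = 0.0048 kg/kg → 0.0048 × 6000 / 9.8 = 2.94 mm
Layer 610–560 hPa: Δp = 50 hPa = 5000 Pa, q̄ = 0.0031 kg/kg → 0.0031 × 5000 / 9.8 = 1.58 mm
Layer 560–510 hPa: Δp = 50 hPa = 5000 Pa, q̄ = 0.0042 kg/kg → 0.0042 × 5000 / 9.8 = 2.14 mm
Layer 510–400 hPa: Δp = 110 hPa = 11000 Pa, q̄ = 0.0027 kg/kg → 0.0027 × 11000 / 9.8 = 3.03 mm
PW = 26.05 + 2.94 + 1.58 + 2.14 + 3.03 = 35.74 ≈ 35.7 mm.
Rainfall = ε × PW = 0.23 × 35.7 = 8.2 mm.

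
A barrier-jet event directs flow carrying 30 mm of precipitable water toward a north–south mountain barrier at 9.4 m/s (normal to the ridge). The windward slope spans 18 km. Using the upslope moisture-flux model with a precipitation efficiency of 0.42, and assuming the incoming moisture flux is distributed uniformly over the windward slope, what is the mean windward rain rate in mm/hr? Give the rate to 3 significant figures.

R ≈ 23.7 mm/hr

Incoming column moisture flux per unit ridge length: F = V × PW = 9.4 × 30 = 282 mm·m/s.
Spread over the 18 km slope with efficiency ε = 0.42: R = ε·F/W = 0.42 × 282 / 18000 m = 6.580e-03 mm/s.
R = 6.580e-03 × 3600 = 23.7 mm/hr.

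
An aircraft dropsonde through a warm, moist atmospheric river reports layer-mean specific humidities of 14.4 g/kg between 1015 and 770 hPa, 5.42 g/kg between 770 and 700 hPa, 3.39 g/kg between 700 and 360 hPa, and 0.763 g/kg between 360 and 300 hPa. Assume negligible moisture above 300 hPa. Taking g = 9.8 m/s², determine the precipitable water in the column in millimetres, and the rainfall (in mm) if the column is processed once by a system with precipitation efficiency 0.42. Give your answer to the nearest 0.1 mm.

Precipitable water is the column-integrated vapour mass per unit area: PW = (1/g) Σ q̄ Δp, with q in kg/kg and Δp in Pa (1 kg/m² of water = 1 mm).
Layer 1015–770 hPa: Δp = 245 hPa = 24500 Pa, q̄ = 0.0144 kg/kg → 0.0144 × 24500 / 9.8 = 36.00 mm
Layer 770–700 hPa: Δp = 70 hPa = 7000 Pa, q̄ = 0.00542 kg/kg → 0.00542 × 7000 / 9.8 = 3.87 mm
Layer 700–360 hPa: Δp = 340 hPa = 34000 Pa, q̄ = 0.00339 kg/kg → 0.00339 × 34000 / 9.8 = 11.76 mm
Layer 360–300 hPa: Δp = 60 hPa = 6000 Pa, q̄ = 0.000763 kg/kg → 0.000763 × 6000 / 9.8 = 0.47 mm
PW = 36.00 + 3.87 + 11.76 + 0.47 = 52.10 ≈ 52.1 mm.
Rainfall = ε × PW = 0.42 × 52.1 = 21.9 mm.

PW ≈ 52.1 mm; rainfall ≈ 21.9 mm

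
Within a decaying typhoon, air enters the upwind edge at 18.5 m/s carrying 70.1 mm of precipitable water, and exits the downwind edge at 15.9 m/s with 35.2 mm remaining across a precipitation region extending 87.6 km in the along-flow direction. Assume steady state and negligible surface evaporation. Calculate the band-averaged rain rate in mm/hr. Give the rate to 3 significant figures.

R ≈ 30.3 mm/hr

Column moisture flux per unit crosswind length is F = V × PW.
Inflow: F_in = 18.5 × 70.1 = 1296.85 mm·m/s
Outflow: F_out = 15.9 × 35.2 = 559.68 mm·m/s
Steady-state rate R = (F_in − F_out)/L = (1296.85 − 559.68) / 87600 m = 8.415e-03 mm/s.
R = 8.415e-03 × 3600 = 30.3 mm/hr.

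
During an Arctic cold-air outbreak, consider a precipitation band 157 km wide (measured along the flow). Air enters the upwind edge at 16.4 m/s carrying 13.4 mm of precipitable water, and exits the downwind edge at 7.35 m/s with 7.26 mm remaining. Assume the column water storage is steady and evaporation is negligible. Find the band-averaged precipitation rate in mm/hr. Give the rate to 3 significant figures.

R ≈ 3.82 mm/hr

Column moisture flux per unit crosswind length is F = V × PW.
Inflow: F_in = 16.4 × 13.4 = 219.76 mm·m/s
Outflow: F_out = 7.35 × 7.26 = 53.361 mm·m/s
Steady-state rate R = (F_in − F_out)/L = (219.76 − 53.361) / 157000 m = 1.060e-03 mm/s.
R = 1.060e-03 × 3600 = 3.82 mm/hr.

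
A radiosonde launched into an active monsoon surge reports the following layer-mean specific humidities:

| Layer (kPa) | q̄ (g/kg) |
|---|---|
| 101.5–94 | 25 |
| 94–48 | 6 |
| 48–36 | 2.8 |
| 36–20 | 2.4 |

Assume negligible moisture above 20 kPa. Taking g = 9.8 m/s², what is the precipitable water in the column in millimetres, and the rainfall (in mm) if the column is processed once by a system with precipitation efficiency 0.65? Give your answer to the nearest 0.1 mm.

PW ≈ 54.6 mm; rainfall ≈ 35.5 mm

Precipitable water is the column-integrated vapour mass per unit area: PW = (1/g) Σ q̄ Δp, with q in kg/kg and Δp in Pa (1 kg/m² of water = 1 mm).
Layer 101.5–94 kPa: Δp = 75 hPa = 7500 Pa, q̄ = 0.025 kg/kg → 0.025 × 7500 / 9.8 = 19.13 mm
Layer 94–48 kPa: Δp = 460 hPa = 46000 Pa, q̄ = 0.006 kg/kg → 0.006 × 46000 / 9.8 = 28.16 mm
Layer 48–36 kPa: Δp = 120 hPa = 12000 Pa, q̄ = 0.0028 kg/kg → 0.0028 × 12000 / 9.8 = 3.43 mm
Layer 36–20 kPa: Δp = 160 hPa = 16000 Pa, q̄ = 0.0024 kg/kg → 0.0024 × 16000 / 9.8 = 3.92 mm
PW = 19.13 + 28.16 + 3.43 + 3.92 = 54.64 ≈ 54.6 mm.
Rainfall = ε × PW = 0.65 × 54.6 = 35.5 mm.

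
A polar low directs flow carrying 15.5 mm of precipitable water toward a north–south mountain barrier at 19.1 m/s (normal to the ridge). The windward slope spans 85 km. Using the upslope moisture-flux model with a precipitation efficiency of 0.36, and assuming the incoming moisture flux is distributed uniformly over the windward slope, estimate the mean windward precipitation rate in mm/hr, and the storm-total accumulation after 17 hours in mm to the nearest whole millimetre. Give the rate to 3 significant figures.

R ≈ 4.51 mm/hr; total ≈ 77 mm

Incoming column moisture flux per unit ridge length: F = V × PW = 19.1 × 15.5 = 296.05 mm·m/s.
Spread over the 85 km slope with efficiency ε = 0.36: R = ε·F/W = 0.36 × 296.05 / 85000 m = 1.254e-03 mm/s.
R = 1.254e-03 × 3600 = 4.51 mm/hr.
Over 17 h: total = 4.51 × 17 = 76.67 ≈ 77 mm.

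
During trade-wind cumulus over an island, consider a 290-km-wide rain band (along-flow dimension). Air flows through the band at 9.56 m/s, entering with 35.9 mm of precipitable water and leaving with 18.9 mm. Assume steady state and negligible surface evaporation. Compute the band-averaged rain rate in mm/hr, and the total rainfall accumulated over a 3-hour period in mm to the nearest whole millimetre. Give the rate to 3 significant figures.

R ≈ 2.02 mm/hr; total ≈ 6 mm

Column moisture flux per unit crosswind length is F = V × PW.
Inflow: F_in = 9.56 × 35.9 = 343.204 mm·m/s
Outflow: F_out = 9.56 × 18.9 = 180.684 mm·m/s
Steady-state rate R = (F_in − F_out)/L = (343.204 − 180.684) / 290000 m = 5.604e-04 mm/s.
R = 5.604e-04 × 3600 = 2.02 mm/hr.
Over 3 h: total = 2.02 × 3 = 6.06 ≈ 6 mm.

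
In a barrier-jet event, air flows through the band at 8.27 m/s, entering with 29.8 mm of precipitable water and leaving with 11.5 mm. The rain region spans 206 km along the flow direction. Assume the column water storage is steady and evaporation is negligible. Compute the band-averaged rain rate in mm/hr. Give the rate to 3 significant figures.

Column moisture flux per unit crosswind length is F = V × PW.
Inflow: F_in = 8.27 × 29.8 = 246.446 mm·m/s
Outflow: F_out = 8.27 × 11.5 = 95.105 mm·m/s
Steady-state rate R = (F_in − F_out)/L = (246.446 − 95.105) / 206000 m = 7.347e-04 mm/s.
R = 7.347e-04 × 3600 = 2.64 mm/hr.

R ≈ 2.64 mm/hr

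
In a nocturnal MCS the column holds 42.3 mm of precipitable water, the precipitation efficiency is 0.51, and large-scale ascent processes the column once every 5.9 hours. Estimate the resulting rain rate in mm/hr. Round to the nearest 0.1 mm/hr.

R ≈ 3.7 mm/hr

Each overturning extracts ε × PW = 0.51 × 42.3 = 21.573 mm.
Rate = ε·PW / τ = 21.573 / 5.9 h = 3.7 mm/hr.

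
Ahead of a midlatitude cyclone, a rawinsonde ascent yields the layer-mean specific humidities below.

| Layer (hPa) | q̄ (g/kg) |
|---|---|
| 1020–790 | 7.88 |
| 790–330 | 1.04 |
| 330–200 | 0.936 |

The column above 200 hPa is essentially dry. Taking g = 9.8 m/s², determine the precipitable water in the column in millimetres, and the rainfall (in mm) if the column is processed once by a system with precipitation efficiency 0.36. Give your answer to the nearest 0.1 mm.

Precipitable water is the column-integrated vapour mass per unit area: PW = (1/g) Σ q̄ Δp, with q in kg/kg and Δp in Pa (1 kg/m² of water = 1 mm).
Layer 1020–790 hPa: Δp = 230 hPa = 23000 Pa, q̄ = 0.00788 kg/kg → 0.00788 × 23000 / 9.8 = 18.49 mm
Layer 790–330 hPa: Δp = 460 hPa = 46000 Pa, q̄ = 0.00104 kg/kg → 0.00104 × 46000 / 9.8 = 4.88 mm
Layer 330–200 hPa: Δp = 130 hPa = 13000 Pa, q̄ = 0.000936 kg/kg → 0.000936 × 13000 / 9.8 = 1.24 mm
PW = 18.49 + 4.88 + 1.24 = 24.61 ≈ 24.6 mm.
Rainfall = ε × PW = 0.36 × 24.6 = 8.9 mm.

PW ≈ 24.6 mm; rainfall ≈ 8.9 mm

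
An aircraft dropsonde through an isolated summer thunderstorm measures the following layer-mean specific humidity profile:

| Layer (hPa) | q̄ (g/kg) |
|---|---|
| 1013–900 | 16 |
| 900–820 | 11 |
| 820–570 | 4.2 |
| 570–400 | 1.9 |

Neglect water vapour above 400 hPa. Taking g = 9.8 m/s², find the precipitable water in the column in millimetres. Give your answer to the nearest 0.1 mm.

PW ≈ 41.4 mm

Precipitable water is the column-integrated vapour mass per unit area: PW = (1/g) Σ q̄ Δp, with q in kg/kg and Δp in Pa (1 kg/m² of water = 1 mm).
Layer 1013–900 hPa: Δp = 113 hPa = 11300 Pa, q̄ = 0.016 kg/kg → 0.016 × 11300 / 9.8 = 18.45 mm
Layer 900–820 hPa: Δp = 80 hPa = 8000 Pa, q̄ = 0.011 kg/kg → 0.011 × 8000 / 9.8 = 8.98 mm
Layer 820–570 hPa: Δp = 250 hPa = 25000 Pa, q̄ = 0.0042 kg/kg → 0.0042 × 25000 / 9.8 = 10.71 mm
Layer 570–400 hPa: Δp = 170 hPa = 17000 Pa, q̄ = 0.0019 kg/kg → 0.0019 × 17000 / 9.8 = 3.30 mm
PW = 18.45 + 8.98 + 10.71 + 3.30 = 41.44 ≈ 41.4 mm.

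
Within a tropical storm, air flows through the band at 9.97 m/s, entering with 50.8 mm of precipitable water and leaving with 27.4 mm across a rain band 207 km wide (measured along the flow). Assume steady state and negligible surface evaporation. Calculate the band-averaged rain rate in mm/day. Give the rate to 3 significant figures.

R ≈ 97.4 mm/day

Column moisture flux per unit crosswind length is F = V × PW.
Inflow: F_in = 9.97 × 50.8 = 506.476 mm·m/s
Outflow: F_out = 9.97 × 27.4 = 273.178 mm·m/s
Steady-state rate R = (F_in − F_out)/L = (506.476 − 273.178) / 207000 m = 1.127e-03 mm/s.
R = 1.127e-03 × 3600 × 24 = 97.4 mm/day.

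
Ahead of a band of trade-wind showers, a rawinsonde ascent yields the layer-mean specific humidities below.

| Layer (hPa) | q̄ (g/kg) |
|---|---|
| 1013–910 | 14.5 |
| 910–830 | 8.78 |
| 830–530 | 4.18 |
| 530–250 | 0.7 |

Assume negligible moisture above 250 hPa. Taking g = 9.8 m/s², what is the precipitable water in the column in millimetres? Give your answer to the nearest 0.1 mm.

Precipitable water is the column-integrated vapour mass per unit area: PW = (1/g) Σ q̄ Δp, with q in kg/kg and Δp in Pa (1 kg/m² of water = 1 mm).
Layer 1013–910 hPa: Δp = 103 hPa = 10300 Pa, q̄ = 0.0145 kg/kg → 0.0145 × 10300 / 9.8 = 15.24 mm
Layer 910–830 hPa: Δp = 80 hPa = 8000 Pa, q̄ = 0.00878 kg/kg → 0.00878 × 8000 / 9.8 = 7.17 mm
Layer 830–530 hPa: Δp = 300 hPa = 30000 Pa, q̄ = 0.00418 kg/kg → 0.00418 × 30000 / 9.8 = 12.80 mm
Layer 530–250 hPa: Δp = 280 hPa = 28000 Pa, q̄ = 0.0007 kg/kg → 0.0007 × 28000 / 9.8 = 2.00 mm
PW = 15.24 + 7.17 + 12.80 + 2.00 = 37.21 ≈ 37.2 mm.

PW ≈ 37.2 mm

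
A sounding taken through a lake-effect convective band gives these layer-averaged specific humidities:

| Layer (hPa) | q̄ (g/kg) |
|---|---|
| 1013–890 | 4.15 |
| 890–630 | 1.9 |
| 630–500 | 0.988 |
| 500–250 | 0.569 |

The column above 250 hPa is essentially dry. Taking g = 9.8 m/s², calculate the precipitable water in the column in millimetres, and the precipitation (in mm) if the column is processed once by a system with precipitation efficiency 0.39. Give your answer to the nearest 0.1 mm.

Precipitable water is the column-integrated vapour mass per unit area: PW = (1/g) Σ q̄ Δp, with q in kg/kg and Δp in Pa (1 kg/m² of water = 1 mm).
Layer 1013–890 hPa: Δp = 123 hPa = 12300 Pa, q̄ = 0.00415 kg/kg → 0.00415 × 12300 / 9.8 = 5.21 mm
Layer 890–630 hPa: Δp = 260 hPa = 26000 Pa, q̄ = 0.0019 kg/kg → 0.0019 × 26000 / 9.8 = 5.04 mm
Layer 630–500 hPa: Δp = 130 hPa = 13000 Pa, q̄ = 0.000988 kg/kg → 0.000988 × 13000 / 9.8 = 1.31 mm
Layer 500–250 hPa: Δp = 250 hPa = 25000 Pa, q̄ = 0.000569 kg/kg → 0.000569 × 25000 / 9.8 = 1.45 mm
PW = 5.21 + 5.04 + 1.31 + 1.45 = 13.01 ≈ 13.0 mm.
Precipitation = ε × PW = 0.39 × 13.0 = 5.1 mm.

PW ≈ 13.0 mm; precipitation ≈ 5.1 mm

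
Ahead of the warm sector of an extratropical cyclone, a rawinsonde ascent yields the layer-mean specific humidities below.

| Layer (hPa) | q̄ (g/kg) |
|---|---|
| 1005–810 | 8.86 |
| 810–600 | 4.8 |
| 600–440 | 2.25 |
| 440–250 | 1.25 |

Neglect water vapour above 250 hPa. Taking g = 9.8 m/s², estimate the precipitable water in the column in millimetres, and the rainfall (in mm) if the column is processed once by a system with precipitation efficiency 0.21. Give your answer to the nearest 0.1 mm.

PW ≈ 34.0 mm; rainfall ≈ 7.1 mm

Precipitable water is the column-integrated vapour mass per unit area: PW = (1/g) Σ q̄ Δp, with q in kg/kg and Δp in Pa (1 kg/m² of water = 1 mm).
Layer 1005–810 hPa: Δp = 195 hPa = 19500 Pa, q̄ = 0.00886 kg/kg → 0.00886 × 19500 / 9.8 = 17.63 mm
Layer 810–600 hPa: Δp = 210 hPa = 21000 Pa, q̄ = 0.0048 kg/kg → 0.0048 × 21000 / 9.8 = 10.29 mm
Layer 600–440 hPa: Δp = 160 hPa = 16000 Pa, q̄ = 0.00225 kg/kg → 0.00225 × 16000 / 9.8 = 3.67 mm
Layer 440–250 hPa: Δp = 190 hPa = 19000 Pa, q̄ = 0.00125 kg/kg → 0.00125 × 19000 / 9.8 = 2.42 mm
PW = 17.63 + 10.29 + 3.67 + 2.42 = 34.01 ≈ 34.0 mm.
Rainfall = ε × PW = 0.21 × 34.0 = 7.1 mm.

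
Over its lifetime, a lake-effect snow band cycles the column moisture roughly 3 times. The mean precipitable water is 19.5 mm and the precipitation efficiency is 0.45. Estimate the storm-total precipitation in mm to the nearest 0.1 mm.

precipitation ≈ 26.3 mm

Each cycle deposits ε × PW = 0.45 × 19.5 = 8.775 mm.
Over 3 cycles: 3 × 8.775 = 26.3 mm.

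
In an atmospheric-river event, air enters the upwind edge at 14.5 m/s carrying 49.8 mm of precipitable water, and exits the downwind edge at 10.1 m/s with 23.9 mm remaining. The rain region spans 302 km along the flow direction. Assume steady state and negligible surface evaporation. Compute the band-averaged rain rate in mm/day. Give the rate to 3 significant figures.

R ≈ 138 mm/day

Column moisture flux per unit crosswind length is F = V × PW.
Inflow: F_in = 14.5 × 49.8 = 722.1 mm·m/s
Outflow: F_out = 10.1 × 23.9 = 241.39 mm·m/s
Steady-state rate R = (F_in − F_out)/L = (722.1 − 241.39) / 302000 m = 1.592e-03 mm/s.
R = 1.592e-03 × 3600 × 24 = 138 mm/day.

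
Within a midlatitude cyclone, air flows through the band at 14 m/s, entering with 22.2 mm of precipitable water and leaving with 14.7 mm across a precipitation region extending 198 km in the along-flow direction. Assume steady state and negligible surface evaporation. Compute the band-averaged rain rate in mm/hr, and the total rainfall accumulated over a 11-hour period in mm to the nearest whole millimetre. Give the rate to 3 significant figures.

R ≈ 1.91 mm/hr; total ≈ 21 mm

Column moisture flux per unit crosswind length is F = V × PW.
Inflow: F_in = 14 × 22.2 = 310.8 mm·m/s
Outflow: F_out = 14 × 14.7 = 205.8 mm·m/s
Steady-state rate R = (F_in − F_out)/L = (310.8 − 205.8) / 198000 m = 5.303e-04 mm/s.
R = 5.303e-04 × 3600 = 1.91 mm/hr.
Over 11 h: total = 1.91 × 11 = 21.01 ≈ 21 mm.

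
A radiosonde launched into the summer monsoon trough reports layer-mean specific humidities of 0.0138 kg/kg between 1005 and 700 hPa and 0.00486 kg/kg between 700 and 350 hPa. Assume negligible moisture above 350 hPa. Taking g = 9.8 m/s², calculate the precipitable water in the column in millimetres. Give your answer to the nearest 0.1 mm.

PW ≈ 60.3 mm

Precipitable water is the column-integrated vapour mass per unit area: PW = (1/g) Σ q̄ Δp, with q in kg/kg and Δp in Pa (1 kg/m² of water = 1 mm).
Layer 1005–700 hPa: Δp = 305 hPa = 30500 Pa, q̄ = 0.0138 kg/kg → 0.0138 × 30500 / 9.8 = 42.95 mm
Layer 700–350 hPa: Δp = 350 hPa = 35000 Pa, q̄ = 0.00486 kg/kg → 0.00486 × 35000 / 9.8 = 17.36 mm
PW = 42.95 + 17.36 = 60.31 ≈ 60.3 mm.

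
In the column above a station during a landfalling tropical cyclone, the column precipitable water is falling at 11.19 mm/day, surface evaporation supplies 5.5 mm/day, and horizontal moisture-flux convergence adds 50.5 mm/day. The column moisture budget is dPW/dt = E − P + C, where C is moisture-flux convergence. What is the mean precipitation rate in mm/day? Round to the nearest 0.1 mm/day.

P ≈ 67.2 mm/day

dPW/dt = -11.19 mm/day.
P = E + C − dPW/dt = 5.5 + (50.5) − (-11.19) = 67.2 mm/day.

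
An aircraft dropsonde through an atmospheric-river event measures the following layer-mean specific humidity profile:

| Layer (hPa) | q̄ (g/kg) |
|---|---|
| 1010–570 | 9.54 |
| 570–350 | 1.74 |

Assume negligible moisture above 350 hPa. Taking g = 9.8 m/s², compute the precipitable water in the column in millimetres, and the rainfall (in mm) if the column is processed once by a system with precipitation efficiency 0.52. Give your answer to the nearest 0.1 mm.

Precipitable water is the column-integrated vapour mass per unit area: PW = (1/g) Σ q̄ Δp, with q in kg/kg and Δp in Pa (1 kg/m² of water = 1 mm).
Layer 1010–570 hPa: Δp = 440 hPa = 44000 Pa, q̄ = 0.00954 kg/kg → 0.00954 × 44000 / 9.8 = 42.83 mm
Layer 570–350 hPa: Δp = 220 hPa = 22000 Pa, q̄ = 0.00174 kg/kg → 0.00174 × 22000 / 9.8 = 3.91 mm
PW = 42.83 + 3.91 = 46.74 ≈ 46.7 mm.
Rainfall = ε × PW = 0.52 × 46.7 = 24.3 mm.

PW ≈ 46.7 mm; rainfall ≈ 24.3 mm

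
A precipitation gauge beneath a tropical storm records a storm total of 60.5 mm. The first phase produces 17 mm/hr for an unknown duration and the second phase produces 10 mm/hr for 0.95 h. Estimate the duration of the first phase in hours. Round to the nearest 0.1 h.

duration ≈ 3.0 h

Known phases: 10 × 0.95 = 9.5 mm.
Remaining depth = 60.5 − 9.5 = 51 mm.
Duration = 51 / 17 = 3.0 h.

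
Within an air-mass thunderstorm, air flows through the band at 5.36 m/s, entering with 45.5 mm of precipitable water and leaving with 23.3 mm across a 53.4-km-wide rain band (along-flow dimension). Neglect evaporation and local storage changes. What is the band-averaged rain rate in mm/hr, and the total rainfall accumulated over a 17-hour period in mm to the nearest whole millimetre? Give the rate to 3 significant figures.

Column moisture flux per unit crosswind length is F = V × PW.
Inflow: F_in = 5.36 × 45.5 = 243.88 mm·m/s
Outflow: F_out = 5.36 × 23.3 = 124.888 mm·m/s
Steady-state rate R = (F_in − F_out)/L = (243.88 − 124.888) / 53400 m = 2.228e-03 mm/s.
R = 2.228e-03 × 3600 = 8.02 mm/hr.
Over 17 h: total = 8.02 × 17 = 136.34 ≈ 136 mm.

R ≈ 8.02 mm/hr; total ≈ 136 mm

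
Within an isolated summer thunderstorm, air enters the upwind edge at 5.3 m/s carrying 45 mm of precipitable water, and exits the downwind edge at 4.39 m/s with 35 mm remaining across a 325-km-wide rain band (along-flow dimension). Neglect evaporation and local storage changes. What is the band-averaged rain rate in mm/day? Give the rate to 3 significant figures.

Column moisture flux per unit crosswind length is F = V × PW.
Inflow: F_in = 5.3 × 45 = 238.5 mm·m/s
Outflow: F_out = 4.39 × 35 = 153.65 mm·m/s
Steady-state rate R = (F_in − F_out)/L = (238.5 − 153.65) / 325000 m = 2.611e-04 mm/s.
R = 2.611e-04 × 3600 × 24 = 22.6 mm/day.

R ≈ 22.6 mm/day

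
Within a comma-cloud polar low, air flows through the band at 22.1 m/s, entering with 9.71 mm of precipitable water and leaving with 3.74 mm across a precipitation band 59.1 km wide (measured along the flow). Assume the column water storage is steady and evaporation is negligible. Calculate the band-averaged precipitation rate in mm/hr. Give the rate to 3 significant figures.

R ≈ 8.04 mm/hr

Column moisture flux per unit crosswind length is F = V × PW.
Inflow: F_in = 22.1 × 9.71 = 214.591 mm·m/s
Outflow: F_out = 22.1 × 3.74 = 82.654 mm·m/s
Steady-state rate R = (F_in − F_out)/L = (214.591 − 82.654) / 59100 m = 2.232e-03 mm/s.
R = 2.232e-03 × 3600 = 8.04 mm/hr.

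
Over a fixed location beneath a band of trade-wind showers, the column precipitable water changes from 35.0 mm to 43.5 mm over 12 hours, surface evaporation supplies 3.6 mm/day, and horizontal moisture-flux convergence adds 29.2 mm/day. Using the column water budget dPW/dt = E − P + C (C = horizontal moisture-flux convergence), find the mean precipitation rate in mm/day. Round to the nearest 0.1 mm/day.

dPW/dt = (43.5 − 35.0) mm / (12/24 day) = +17.000 mm/day.
P = E + C − dPW/dt = 3.6 + (29.2) − (+17.000) = 15.8 mm/day.

P ≈ 15.8 mm/day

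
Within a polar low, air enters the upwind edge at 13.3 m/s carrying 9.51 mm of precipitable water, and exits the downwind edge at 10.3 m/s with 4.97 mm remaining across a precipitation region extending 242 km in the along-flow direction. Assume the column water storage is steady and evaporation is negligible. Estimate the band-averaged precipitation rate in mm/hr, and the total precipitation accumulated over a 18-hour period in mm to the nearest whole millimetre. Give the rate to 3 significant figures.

Column moisture flux per unit crosswind length is F = V × PW.
Inflow: F_in = 13.3 × 9.51 = 126.483 mm·m/s
Outflow: F_out = 10.3 × 4.97 = 51.191 mm·m/s
Steady-state rate R = (F_in − F_out)/L = (126.483 − 51.191) / 242000 m = 3.111e-04 mm/s.
R = 3.111e-04 × 3600 = 1.12 mm/hr.
Over 18 h: total = 1.12 × 18 = 20.16 ≈ 20 mm.

R ≈ 1.12 mm/hr; total ≈ 20 mm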